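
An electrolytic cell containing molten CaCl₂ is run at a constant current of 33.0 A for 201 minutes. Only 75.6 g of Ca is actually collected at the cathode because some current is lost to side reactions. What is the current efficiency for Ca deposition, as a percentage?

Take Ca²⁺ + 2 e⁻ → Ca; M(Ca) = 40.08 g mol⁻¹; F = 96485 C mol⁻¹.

Q = I·t = 33.00 × 12060 = 398000 C; n(e⁻) = 398000/96485 = 4.125 mol.
Theoretical n(Ca) = n(e⁻)/2 = 2.062 mol, i.e. m_theo = 2.062 × 40.08 = 82.66 g.
Efficiency = m_actual / m_theo = 75.6 / 82.66 = 91.5 %.

91.5 %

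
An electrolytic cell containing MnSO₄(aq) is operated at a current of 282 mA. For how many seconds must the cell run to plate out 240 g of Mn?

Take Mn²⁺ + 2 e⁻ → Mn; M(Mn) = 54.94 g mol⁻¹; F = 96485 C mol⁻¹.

2.99 × 10⁶ s

n(Mn) = m/M = 240 / 54.94 = 4.368 mol.
Each Mn atom requires 2 electrons, so n(e⁻) = 2 × 4.368 = 8.737 mol.
Q = n(e⁻)·F = 8.737 × 96485 = 843000 C.
t = Q/I = 843000 / 0.2820 A = 2989000 s.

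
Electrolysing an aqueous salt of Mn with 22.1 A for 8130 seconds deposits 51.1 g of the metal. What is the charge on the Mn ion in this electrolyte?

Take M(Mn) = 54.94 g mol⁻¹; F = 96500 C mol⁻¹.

+2

Q = I·t = 22.10 A × 8130.0 s = 179700 C, so n(e⁻) = 179700/96500 = 1.862 mol.
n(Mn) deposited = 51.1 / 54.94 = 0.9301 mol.
Electrons per atom = n(e⁻)/n(Mn) = 1.862 / 0.9301 = 2.00 ≈ 2, so the ion is Mn²⁺.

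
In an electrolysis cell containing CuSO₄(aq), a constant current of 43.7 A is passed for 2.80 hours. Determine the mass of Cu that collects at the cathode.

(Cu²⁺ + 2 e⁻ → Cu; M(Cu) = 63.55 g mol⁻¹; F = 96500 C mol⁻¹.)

145 g

Q = I·t = 43.70 A × 10080 s = 440500 C.
n(e⁻) = Q/F = 440500 / 96500 = 4.565 mol.
Cu²⁺ + 2 e⁻ → Cu, so n(Cu) = n(e⁻)/2 = 2.282 mol.
m = n·M = 2.282 × 63.55 = 145 g.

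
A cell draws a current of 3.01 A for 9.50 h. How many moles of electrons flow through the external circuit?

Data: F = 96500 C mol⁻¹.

1.07 mol

Q = I·t = 3.010 A × 34200 s = 102900 C.
n(e⁻) = Q/F = 102900 / 96500 = 1.07 mol.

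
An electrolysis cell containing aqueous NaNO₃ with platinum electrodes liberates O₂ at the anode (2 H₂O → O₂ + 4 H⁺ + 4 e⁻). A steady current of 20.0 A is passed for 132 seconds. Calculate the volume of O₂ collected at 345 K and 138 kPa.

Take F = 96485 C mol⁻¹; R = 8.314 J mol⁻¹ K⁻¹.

Q = I·t = 20.00 A × 132.00 s = 2640 C.
n(e⁻) = Q/F = 2640 / 96485 = 0.02736 mol.
4 electrons are transferred per O₂ molecule, so n(O₂) = 0.02736 / 4 = 0.006840 mol.
V = nRT/P = (0.006840 × 8.314 × 345) / (138 × 10³ Pa) = 1.42 × 10⁻⁴ m³ = 0.142 L.

0.142 L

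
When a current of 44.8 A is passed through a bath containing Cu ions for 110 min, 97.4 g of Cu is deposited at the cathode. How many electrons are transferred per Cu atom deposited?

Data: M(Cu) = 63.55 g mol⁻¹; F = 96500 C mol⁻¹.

Q = I·t = 44.80 A × 6600.0 s = 295700 C, so n(e⁻) = 295700/96500 = 3.064 mol.
n(Cu) deposited = 97.4 / 63.55 = 1.533 mol.
Electrons per atom = n(e⁻)/n(Cu) = 3.064 / 1.533 = 2.00 ≈ 2, so the ion is Cu²⁺.

2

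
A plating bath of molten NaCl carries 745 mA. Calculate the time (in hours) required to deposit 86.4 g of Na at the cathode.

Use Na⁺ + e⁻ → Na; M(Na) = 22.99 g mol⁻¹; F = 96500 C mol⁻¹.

n(Na) = m/M = 86.4 / 22.99 = 3.758 mol.
Each Na atom requires 1 electron, so n(e⁻) = 1 × 3.758 = 3.758 mol.
Q = n(e⁻)·F = 3.758 × 96500 = 362700 C.
t = Q/I = 362700 / 0.7450 A = 486800 s = 135 h.

135 h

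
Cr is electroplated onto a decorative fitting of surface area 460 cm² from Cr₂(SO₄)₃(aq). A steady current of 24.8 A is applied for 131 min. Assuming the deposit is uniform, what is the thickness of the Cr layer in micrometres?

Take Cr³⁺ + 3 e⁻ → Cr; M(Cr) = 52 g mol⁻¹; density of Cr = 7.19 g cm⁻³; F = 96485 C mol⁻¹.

Q = I·t = 24.80 × 7860.0 = 194900 C; n(e⁻) = 2.020 mol.
n(Cr) = n(e⁻)/3 = 0.6734 mol, so m = 0.6734 × 52 = 35.02 g.
Volume = m/ρ = 35.02 / 7.19 = 4.870 cm³.
Thickness = V/A = 4.870 / 460 = 0.0106 cm = 106 μm.

106 μm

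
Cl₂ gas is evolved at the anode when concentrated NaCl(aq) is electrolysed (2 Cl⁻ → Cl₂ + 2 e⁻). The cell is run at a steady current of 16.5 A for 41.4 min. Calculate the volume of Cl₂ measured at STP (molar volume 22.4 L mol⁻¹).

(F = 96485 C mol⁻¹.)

Q = I·t = 16.50 A × 2484.0 s = 40990 C.
n(e⁻) = Q/F = 40990 / 96485 = 0.4248 mol.
2 electrons are transferred per Cl₂ molecule, so n(Cl₂) = 0.4248 / 2 = 0.2124 mol.
V = n × V_m = 0.2124 × 22.4 = 4.76 L.

4.76 L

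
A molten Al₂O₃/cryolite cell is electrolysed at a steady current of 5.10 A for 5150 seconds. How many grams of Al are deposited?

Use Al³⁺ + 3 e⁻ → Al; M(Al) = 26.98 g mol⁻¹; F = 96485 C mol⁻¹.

Q = I·t = 5.100 A × 5150.0 s = 26260 C.
n(e⁻) = Q/F = 26260 / 96485 = 0.2722 mol.
Al³⁺ + 3 e⁻ → Al, so n(Al) = n(e⁻)/3 = 0.09074 mol.
m = n·M = 0.09074 × 26.98 = 2.45 g.

2.45 g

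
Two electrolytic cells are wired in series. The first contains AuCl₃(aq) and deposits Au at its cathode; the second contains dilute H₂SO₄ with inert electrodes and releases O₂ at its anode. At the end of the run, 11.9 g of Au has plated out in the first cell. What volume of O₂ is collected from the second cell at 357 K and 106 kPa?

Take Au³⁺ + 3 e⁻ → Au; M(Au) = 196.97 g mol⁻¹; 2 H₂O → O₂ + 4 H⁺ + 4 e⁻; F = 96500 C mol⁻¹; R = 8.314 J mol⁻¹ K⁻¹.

1.27 L

n(Au) = 11.9 / 196.97 = 0.06042 mol, so n(e⁻) = 3 × 0.06042 = 0.1812 mol.
The cells are in series, so the same 0.1812 mol of electrons passes through the second cell.
2 H₂O → O₂ + 4 H⁺ + 4 e⁻ — 4 mol e⁻ per mol O₂, so n(O₂) = 0.1812/4 = 0.04531 mol.
V = nRT/P = (0.04531 × 8.314 × 357) / (106 × 10³) = 0.00127 m³ = 1.27 L.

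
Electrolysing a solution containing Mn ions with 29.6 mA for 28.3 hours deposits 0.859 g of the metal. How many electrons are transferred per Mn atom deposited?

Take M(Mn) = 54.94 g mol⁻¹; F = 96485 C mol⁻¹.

Q = I·t = 0.02960 A × 101880 s = 3016 C, so n(e⁻) = 3016/96485 = 0.03126 mol.
n(Mn) deposited = 0.859 / 54.94 = 0.01564 mol.
Electrons per atom = n(e⁻)/n(Mn) = 0.03126 / 0.01564 = 2.00 ≈ 2, so the ion is Mn²⁺.

2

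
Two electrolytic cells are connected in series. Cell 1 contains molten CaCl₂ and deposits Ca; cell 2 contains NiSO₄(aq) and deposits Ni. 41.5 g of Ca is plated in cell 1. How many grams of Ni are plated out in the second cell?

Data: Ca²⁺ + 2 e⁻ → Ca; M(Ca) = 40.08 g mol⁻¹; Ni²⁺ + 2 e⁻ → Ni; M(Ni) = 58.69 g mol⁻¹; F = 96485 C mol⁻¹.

n(Ca) = 41.5 / 40.08 = 1.035 mol.
Since Ca²⁺ + 2 e⁻ → Ca, n(e⁻) passed = 2 × 1.035 = 2.071 mol.
Cells in series carry the same charge, so the same 2.071 mol of electrons passes through cell 2.
Ni²⁺ + 2 e⁻ → Ni, so n(Ni) = 2.071 / 2 = 1.035 mol.
m(Ni) = 1.035 × 58.69 = 60.8 g.

60.8 g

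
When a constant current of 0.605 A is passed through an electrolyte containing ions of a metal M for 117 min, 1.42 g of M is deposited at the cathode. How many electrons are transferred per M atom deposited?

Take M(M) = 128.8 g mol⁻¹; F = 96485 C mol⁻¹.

4

Q = I·t = 0.6050 A × 7020.0 s = 4247 C, so n(e⁻) = 4247/96485 = 0.04402 mol.
n(M) deposited = 1.42 / 128.8 = 0.01102 mol.
Electrons per atom = n(e⁻)/n(M) = 0.04402 / 0.01102 = 3.99 ≈ 4, so the ion is M⁴⁺.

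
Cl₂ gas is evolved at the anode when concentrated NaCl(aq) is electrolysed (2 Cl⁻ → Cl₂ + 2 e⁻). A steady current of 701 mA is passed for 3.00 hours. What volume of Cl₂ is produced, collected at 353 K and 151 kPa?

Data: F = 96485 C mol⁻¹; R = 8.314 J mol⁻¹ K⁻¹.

Q = I·t = 0.7010 A × 10800 s = 7571 C.
n(e⁻) = Q/F = 7571 / 96485 = 0.07847 mol.
2 electrons are transferred per Cl₂ molecule, so n(Cl₂) = 0.07847 / 2 = 0.03923 mol.
V = nRT/P = (0.03923 × 8.314 × 353) / (151 × 10³ Pa) = 7.63 × 10⁻⁴ m³ = 0.763 L.

0.763 L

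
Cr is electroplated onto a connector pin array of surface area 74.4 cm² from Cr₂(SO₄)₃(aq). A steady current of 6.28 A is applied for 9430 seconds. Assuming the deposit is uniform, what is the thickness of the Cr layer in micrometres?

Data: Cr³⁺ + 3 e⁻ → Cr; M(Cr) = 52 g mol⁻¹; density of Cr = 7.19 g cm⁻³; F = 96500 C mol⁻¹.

199 μm

Q = I·t = 6.280 × 9430.0 = 59220 C; n(e⁻) = 0.6137 mol.
n(Cr) = n(e⁻)/3 = 0.2046 mol, so m = 0.2046 × 52 = 10.64 g.
Volume = m/ρ = 10.64 / 7.19 = 1.479 cm³.
Thickness = V/A = 1.479 / 74.4 = 0.0199 cm = 199 μm.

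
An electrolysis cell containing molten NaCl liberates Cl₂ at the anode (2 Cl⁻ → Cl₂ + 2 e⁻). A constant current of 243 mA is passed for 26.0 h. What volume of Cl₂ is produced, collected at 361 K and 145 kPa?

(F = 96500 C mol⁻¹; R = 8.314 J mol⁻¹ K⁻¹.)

Q = I·t = 0.2430 A × 93600 s = 22740 C.
n(e⁻) = Q/F = 22740 / 96500 = 0.2357 mol.
2 electrons are transferred per Cl₂ molecule, so n(Cl₂) = 0.2357 / 2 = 0.1178 mol.
V = nRT/P = (0.1178 × 8.314 × 361) / (145 × 10³ Pa) = 0.00244 m³ = 2.44 L.

2.44 L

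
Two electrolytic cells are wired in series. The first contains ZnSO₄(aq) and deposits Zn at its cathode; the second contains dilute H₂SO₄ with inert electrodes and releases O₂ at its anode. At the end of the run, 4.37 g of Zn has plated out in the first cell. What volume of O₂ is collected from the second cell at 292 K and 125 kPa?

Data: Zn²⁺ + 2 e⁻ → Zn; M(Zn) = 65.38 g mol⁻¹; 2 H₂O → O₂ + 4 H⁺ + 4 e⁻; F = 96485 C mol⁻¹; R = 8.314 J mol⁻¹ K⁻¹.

0.649 L

n(Zn) = 4.37 / 65.38 = 0.06684 mol, so n(e⁻) = 2 × 0.06684 = 0.1337 mol.
The cells are in series, so the same 0.1337 mol of electrons passes through the second cell.
2 H₂O → O₂ + 4 H⁺ + 4 e⁻ — 4 mol e⁻ per mol O₂, so n(O₂) = 0.1337/4 = 0.03342 mol.
V = nRT/P = (0.03342 × 8.314 × 292) / (125 × 10³) = 6.49 × 10⁻⁴ m³ = 0.649 L.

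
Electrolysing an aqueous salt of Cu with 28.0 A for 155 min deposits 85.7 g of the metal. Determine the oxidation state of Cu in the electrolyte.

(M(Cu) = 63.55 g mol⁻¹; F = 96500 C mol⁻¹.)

+2

Q = I·t = 28.00 A × 9300.0 s = 260400 C, so n(e⁻) = 260400/96500 = 2.698 mol.
n(Cu) deposited = 85.7 / 63.55 = 1.349 mol.
Electrons per atom = n(e⁻)/n(Cu) = 2.698 / 1.349 = 2.00 ≈ 2, so the ion is Cu²⁺.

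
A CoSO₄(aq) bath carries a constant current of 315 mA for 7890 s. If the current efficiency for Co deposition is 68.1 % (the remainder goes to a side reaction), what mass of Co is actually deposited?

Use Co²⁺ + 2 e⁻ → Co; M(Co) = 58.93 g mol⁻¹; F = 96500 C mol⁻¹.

0.517 g

Q = I·t = 0.3150 × 7890.0 = 2485 C.
n(e⁻) = 2485/96500 = 0.02575 mol; theoretically n(Co) = 0.02575/2 = 0.01288 mol, m_theo = 0.7589 g.
At 68.1 % efficiency, m_actual = 0.681 × 0.7589 = 0.517 g.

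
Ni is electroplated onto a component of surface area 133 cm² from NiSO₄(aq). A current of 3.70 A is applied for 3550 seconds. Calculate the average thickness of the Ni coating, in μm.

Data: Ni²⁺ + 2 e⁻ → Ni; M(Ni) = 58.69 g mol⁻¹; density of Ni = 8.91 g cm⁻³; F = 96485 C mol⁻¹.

33.7 μm

Q = I·t = 3.700 × 3550.0 = 13140 C; n(e⁻) = 0.1361 mol.
n(Ni) = n(e⁻)/2 = 0.06807 mol, so m = 0.06807 × 58.69 = 3.995 g.
Volume = m/ρ = 3.995 / 8.91 = 0.4484 cm³.
Thickness = V/A = 0.4484 / 133 = 0.00337 cm = 33.7 μm.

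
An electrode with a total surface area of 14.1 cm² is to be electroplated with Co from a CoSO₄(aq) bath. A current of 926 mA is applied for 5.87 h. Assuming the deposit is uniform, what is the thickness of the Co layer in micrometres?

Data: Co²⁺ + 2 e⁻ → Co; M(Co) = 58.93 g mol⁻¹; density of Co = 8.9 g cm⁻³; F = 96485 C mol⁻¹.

476 μm

Q = I·t = 0.9260 × 21132 = 19570 C; n(e⁻) = 0.2028 mol.
n(Co) = n(e⁻)/2 = 0.1014 mol, so m = 0.1014 × 58.93 = 5.976 g.
Volume = m/ρ = 5.976 / 8.9 = 0.6714 cm³.
Thickness = V/A = 0.6714 / 14.1 = 0.0476 cm = 476 μm.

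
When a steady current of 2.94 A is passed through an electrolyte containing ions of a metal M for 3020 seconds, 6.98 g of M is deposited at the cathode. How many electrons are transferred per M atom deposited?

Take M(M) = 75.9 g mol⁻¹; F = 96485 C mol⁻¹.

Q = I·t = 2.940 A × 3020.0 s = 8879 C, so n(e⁻) = 8879/96485 = 0.09202 mol.
n(M) deposited = 6.98 / 75.9 = 0.09196 mol.
Electrons per atom = n(e⁻)/n(M) = 0.09202 / 0.09196 = 1.00 ≈ 1, so the ion is M⁺.

1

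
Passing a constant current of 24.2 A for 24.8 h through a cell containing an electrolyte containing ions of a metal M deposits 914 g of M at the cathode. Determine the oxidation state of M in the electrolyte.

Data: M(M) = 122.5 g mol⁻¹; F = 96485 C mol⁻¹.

Q = I·t = 24.20 A × 89280 s = 2161000 C, so n(e⁻) = 2161000/96485 = 22.39 mol.
n(M) deposited = 914 / 122.5 = 7.461 mol.
Electrons per atom = n(e⁻)/n(M) = 22.39 / 7.461 = 3.00 ≈ 3, so the ion is M³⁺.

+3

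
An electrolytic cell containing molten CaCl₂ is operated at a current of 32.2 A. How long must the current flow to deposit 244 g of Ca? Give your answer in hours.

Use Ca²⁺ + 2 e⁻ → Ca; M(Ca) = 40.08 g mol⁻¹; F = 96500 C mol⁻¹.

10.1 h

n(Ca) = m/M = 244 / 40.08 = 6.088 mol.
Each Ca atom requires 2 electrons, so n(e⁻) = 2 × 6.088 = 12.18 mol.
Q = n(e⁻)·F = 12.18 × 96500 = 1175000 C.
t = Q/I = 1175000 / 32.20 A = 36490 s = 10.1 h.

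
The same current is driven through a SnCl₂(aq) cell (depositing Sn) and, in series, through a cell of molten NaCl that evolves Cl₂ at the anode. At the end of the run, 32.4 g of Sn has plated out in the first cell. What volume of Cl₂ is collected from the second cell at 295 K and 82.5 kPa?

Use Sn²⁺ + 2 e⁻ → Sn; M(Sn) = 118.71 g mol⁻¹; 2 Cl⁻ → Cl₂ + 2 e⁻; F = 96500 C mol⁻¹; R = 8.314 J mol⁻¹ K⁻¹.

n(Sn) = 32.4 / 118.71 = 0.2729 mol, so n(e⁻) = 2 × 0.2729 = 0.5459 mol.
The cells are in series, so the same 0.5459 mol of electrons passes through the second cell.
2 Cl⁻ → Cl₂ + 2 e⁻ — 2 mol e⁻ per mol Cl₂, so n(Cl₂) = 0.5459/2 = 0.2729 mol.
V = nRT/P = (0.2729 × 8.314 × 295) / (82.5 × 10³) = 0.00811 m³ = 8.11 L.

8.11 L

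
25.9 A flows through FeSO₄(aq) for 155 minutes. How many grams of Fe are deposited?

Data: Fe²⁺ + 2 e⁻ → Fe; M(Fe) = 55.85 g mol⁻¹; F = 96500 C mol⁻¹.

69.7 g

Q = I·t = 25.90 A × 9300.0 s = 240900 C.
n(e⁻) = Q/F = 240900 / 96500 = 2.496 mol.
Fe²⁺ + 2 e⁻ → Fe, so n(Fe) = n(e⁻)/2 = 1.248 mol.
m = n·M = 1.248 × 55.85 = 69.7 g.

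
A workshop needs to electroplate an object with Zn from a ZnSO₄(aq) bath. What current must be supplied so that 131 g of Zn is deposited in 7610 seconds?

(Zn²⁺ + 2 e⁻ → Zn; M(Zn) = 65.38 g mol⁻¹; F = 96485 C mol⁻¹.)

50.8 A

n(Zn) = 131 / 65.38 = 2.004 mol.
n(e⁻) = 2 × 2.004 = 4.007 mol.
Q = n(e⁻)·F = 4.007 × 96485 = 386600 C.
I = Q/t = 386600 / 7610.0 s = 50.8 A.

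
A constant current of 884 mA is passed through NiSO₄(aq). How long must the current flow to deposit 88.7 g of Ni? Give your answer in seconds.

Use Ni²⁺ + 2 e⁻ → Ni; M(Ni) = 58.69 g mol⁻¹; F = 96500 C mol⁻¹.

3.30 × 10⁵ s

n(Ni) = m/M = 88.7 / 58.69 = 1.511 mol.
Each Ni atom requires 2 electrons, so n(e⁻) = 2 × 1.511 = 3.023 mol.
Q = n(e⁻)·F = 3.023 × 96500 = 291700 C.
t = Q/I = 291700 / 0.8840 A = 330000 s.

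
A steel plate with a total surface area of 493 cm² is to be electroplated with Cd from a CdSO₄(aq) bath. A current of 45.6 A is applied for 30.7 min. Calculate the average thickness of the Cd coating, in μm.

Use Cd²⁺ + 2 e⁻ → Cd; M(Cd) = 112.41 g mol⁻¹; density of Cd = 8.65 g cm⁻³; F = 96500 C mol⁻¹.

Q = I·t = 45.60 × 1842.0 = 84000 C; n(e⁻) = 0.8704 mol.
n(Cd) = n(e⁻)/2 = 0.4352 mol, so m = 0.4352 × 112.41 = 48.92 g.
Volume = m/ρ = 48.92 / 8.65 = 5.656 cm³.
Thickness = V/A = 5.656 / 493 = 0.0115 cm = 115 μm.

115 μm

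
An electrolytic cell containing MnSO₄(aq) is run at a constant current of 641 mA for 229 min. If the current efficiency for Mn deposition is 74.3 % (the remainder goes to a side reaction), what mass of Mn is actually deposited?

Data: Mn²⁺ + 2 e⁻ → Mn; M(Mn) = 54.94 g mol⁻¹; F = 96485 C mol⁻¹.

Q = I·t = 0.6410 × 13740 = 8807 C.
n(e⁻) = 8807/96485 = 0.09128 mol; theoretically n(Mn) = 0.09128/2 = 0.04564 mol, m_theo = 2.508 g.
At 74.3 % efficiency, m_actual = 0.743 × 2.508 = 1.86 g.

1.86 g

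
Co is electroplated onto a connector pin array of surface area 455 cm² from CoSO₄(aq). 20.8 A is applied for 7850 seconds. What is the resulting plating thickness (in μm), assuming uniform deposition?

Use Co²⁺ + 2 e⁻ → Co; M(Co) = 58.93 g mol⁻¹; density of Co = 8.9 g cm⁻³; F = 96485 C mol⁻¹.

Q = I·t = 20.80 × 7850.0 = 163300 C; n(e⁻) = 1.692 mol.
n(Co) = n(e⁻)/2 = 0.8461 mol, so m = 0.8461 × 58.93 = 49.86 g.
Volume = m/ρ = 49.86 / 8.9 = 5.603 cm³.
Thickness = V/A = 5.603 / 455 = 0.0123 cm = 123 μm.

123 μm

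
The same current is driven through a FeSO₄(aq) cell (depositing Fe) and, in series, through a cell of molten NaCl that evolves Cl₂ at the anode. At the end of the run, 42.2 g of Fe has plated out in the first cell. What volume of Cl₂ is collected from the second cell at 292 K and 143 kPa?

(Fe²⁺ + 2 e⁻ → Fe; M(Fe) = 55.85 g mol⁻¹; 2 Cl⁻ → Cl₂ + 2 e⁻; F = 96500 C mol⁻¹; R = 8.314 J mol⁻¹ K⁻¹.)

n(Fe) = 42.2 / 55.85 = 0.7556 mol, so n(e⁻) = 2 × 0.7556 = 1.511 mol.
The cells are in series, so the same 1.511 mol of electrons passes through the second cell.
2 Cl⁻ → Cl₂ + 2 e⁻ — 2 mol e⁻ per mol Cl₂, so n(Cl₂) = 1.511/2 = 0.7556 mol.
V = nRT/P = (0.7556 × 8.314 × 292) / (143 × 10³) = 0.0128 m³ = 12.8 L.

12.8 L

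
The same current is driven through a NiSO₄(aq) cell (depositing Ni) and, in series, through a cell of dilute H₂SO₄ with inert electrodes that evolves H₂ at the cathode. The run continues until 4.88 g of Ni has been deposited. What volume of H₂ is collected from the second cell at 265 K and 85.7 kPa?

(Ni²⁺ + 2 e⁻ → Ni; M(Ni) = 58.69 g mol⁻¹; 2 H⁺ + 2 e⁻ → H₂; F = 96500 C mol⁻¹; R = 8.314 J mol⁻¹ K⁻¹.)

2.14 L

n(Ni) = 4.88 / 58.69 = 0.08315 mol, so n(e⁻) = 2 × 0.08315 = 0.1663 mol.
The cells are in series, so the same 0.1663 mol of electrons passes through the second cell.
2 H⁺ + 2 e⁻ → H₂ — 2 mol e⁻ per mol H₂, so n(H₂) = 0.1663/2 = 0.08315 mol.
V = nRT/P = (0.08315 × 8.314 × 265) / (85.7 × 10³) = 0.00214 m³ = 2.14 L.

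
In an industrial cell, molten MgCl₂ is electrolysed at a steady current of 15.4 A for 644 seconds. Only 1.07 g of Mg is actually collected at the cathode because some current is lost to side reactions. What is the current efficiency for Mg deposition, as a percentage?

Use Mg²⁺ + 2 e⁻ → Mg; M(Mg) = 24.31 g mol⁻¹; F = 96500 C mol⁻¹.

85.7 %

Q = I·t = 15.40 × 644.00 = 9918 C; n(e⁻) = 9918/96500 = 0.1028 mol.
Theoretical n(Mg) = n(e⁻)/2 = 0.05139 mol, i.e. m_theo = 0.05139 × 24.31 = 1.249 g.
Efficiency = m_actual / m_theo = 1.07 / 1.249 = 85.7 %.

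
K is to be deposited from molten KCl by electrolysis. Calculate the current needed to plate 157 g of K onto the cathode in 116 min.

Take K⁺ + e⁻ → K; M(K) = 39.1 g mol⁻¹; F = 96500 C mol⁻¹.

n(K) = 157 / 39.1 = 4.015 mol.
n(e⁻) = 1 × 4.015 = 4.015 mol.
Q = n(e⁻)·F = 4.015 × 96500 = 387500 C.
I = Q/t = 387500 / 6960.0 s = 55.7 A.

55.7 A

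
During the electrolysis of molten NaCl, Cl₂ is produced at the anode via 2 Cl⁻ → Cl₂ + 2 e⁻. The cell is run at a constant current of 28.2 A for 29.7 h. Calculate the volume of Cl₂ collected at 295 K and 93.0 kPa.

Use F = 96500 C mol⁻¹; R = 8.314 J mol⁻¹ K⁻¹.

Q = I·t = 28.20 A × 106920 s = 3015000 C.
n(e⁻) = Q/F = 3015000 / 96500 = 31.25 mol.
2 electrons are transferred per Cl₂ molecule, so n(Cl₂) = 31.25 / 2 = 15.62 mol.
V = nRT/P = (15.62 × 8.314 × 295) / (93.0 × 10³ Pa) = 0.412 m³ = 412 L.

412 L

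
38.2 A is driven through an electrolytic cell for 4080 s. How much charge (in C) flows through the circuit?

1.56 × 10⁵ C

Q = I·t = 38.20 A × 4080.0 s = 1.56 × 10⁵ C.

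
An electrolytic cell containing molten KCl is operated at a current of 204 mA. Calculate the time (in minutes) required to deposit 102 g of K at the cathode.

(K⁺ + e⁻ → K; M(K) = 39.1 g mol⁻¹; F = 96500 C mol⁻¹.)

n(K) = m/M = 102 / 39.1 = 2.609 mol.
Each K atom requires 1 electron, so n(e⁻) = 1 × 2.609 = 2.609 mol.
Q = n(e⁻)·F = 2.609 × 96500 = 251700 C.
t = Q/I = 251700 / 0.2040 A = 1234000 s = 20600 min.

20600 min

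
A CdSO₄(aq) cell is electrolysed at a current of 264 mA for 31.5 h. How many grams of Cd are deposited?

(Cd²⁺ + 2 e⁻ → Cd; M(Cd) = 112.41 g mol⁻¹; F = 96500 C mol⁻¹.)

Q = I·t = 0.2640 A × 113400 s = 29940 C.
n(e⁻) = Q/F = 29940 / 96500 = 0.3102 mol.
Cd²⁺ + 2 e⁻ → Cd, so n(Cd) = n(e⁻)/2 = 0.1551 mol.
m = n·M = 0.1551 × 112.41 = 17.4 g.

17.4 g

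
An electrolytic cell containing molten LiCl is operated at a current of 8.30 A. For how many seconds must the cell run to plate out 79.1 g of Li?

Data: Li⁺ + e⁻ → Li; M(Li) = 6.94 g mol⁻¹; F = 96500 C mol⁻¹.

1.33 × 10⁵ s

n(Li) = m/M = 79.1 / 6.94 = 11.40 mol.
Each Li atom requires 1 electron, so n(e⁻) = 1 × 11.40 = 11.40 mol.
Q = n(e⁻)·F = 11.40 × 96500 = 1100000 C.
t = Q/I = 1100000 / 8.300 A = 132500 s.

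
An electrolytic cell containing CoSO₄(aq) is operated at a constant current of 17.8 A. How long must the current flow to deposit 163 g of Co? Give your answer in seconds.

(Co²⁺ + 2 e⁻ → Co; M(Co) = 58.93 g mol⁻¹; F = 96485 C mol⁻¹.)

n(Co) = m/M = 163 / 58.93 = 2.766 mol.
Each Co atom requires 2 electrons, so n(e⁻) = 2 × 2.766 = 5.532 mol.
Q = n(e⁻)·F = 5.532 × 96485 = 533800 C.
t = Q/I = 533800 / 17.80 A = 29990 s.

30000 s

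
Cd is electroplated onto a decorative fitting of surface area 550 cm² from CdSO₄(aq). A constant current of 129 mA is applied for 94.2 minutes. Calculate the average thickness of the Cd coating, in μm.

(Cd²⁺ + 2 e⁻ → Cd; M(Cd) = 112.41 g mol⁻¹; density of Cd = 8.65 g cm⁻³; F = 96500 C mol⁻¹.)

0.893 μm

Q = I·t = 0.1290 × 5652.0 = 729.1 C; n(e⁻) = 0.007556 mol.
n(Cd) = n(e⁻)/2 = 0.003778 mol, so m = 0.003778 × 112.41 = 0.4247 g.
Volume = m/ρ = 0.4247 / 8.65 = 0.04909 cm³.
Thickness = V/A = 0.04909 / 550 = 8.93 × 10⁻⁵ cm = 0.893 μm.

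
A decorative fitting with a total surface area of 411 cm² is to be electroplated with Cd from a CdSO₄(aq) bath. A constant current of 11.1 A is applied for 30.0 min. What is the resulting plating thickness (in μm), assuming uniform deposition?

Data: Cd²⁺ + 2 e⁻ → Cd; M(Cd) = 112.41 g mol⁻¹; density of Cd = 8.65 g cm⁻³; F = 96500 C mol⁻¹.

32.7 μm

Q = I·t = 11.10 × 1800.0 = 19980 C; n(e⁻) = 0.2070 mol.
n(Cd) = n(e⁻)/2 = 0.1035 mol, so m = 0.1035 × 112.41 = 11.64 g.
Volume = m/ρ = 11.64 / 8.65 = 1.345 cm³.
Thickness = V/A = 1.345 / 411 = 0.00327 cm = 32.7 μm.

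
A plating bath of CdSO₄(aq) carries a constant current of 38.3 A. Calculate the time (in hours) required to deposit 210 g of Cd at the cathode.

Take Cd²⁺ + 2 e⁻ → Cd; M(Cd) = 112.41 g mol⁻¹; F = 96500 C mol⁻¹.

2.61 h

n(Cd) = m/M = 210 / 112.41 = 1.868 mol.
Each Cd atom requires 2 electrons, so n(e⁻) = 2 × 1.868 = 3.736 mol.
Q = n(e⁻)·F = 3.736 × 96500 = 360600 C.
t = Q/I = 360600 / 38.30 A = 9414 s = 2.61 h.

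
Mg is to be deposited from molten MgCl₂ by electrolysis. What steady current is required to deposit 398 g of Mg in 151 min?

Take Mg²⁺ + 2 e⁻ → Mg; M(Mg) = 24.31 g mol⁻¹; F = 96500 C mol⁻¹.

349 A

n(Mg) = 398 / 24.31 = 16.37 mol.
n(e⁻) = 2 × 16.37 = 32.74 mol.
Q = n(e⁻)·F = 32.74 × 96500 = 3160000 C.
I = Q/t = 3160000 / 9060.0 s = 349 A.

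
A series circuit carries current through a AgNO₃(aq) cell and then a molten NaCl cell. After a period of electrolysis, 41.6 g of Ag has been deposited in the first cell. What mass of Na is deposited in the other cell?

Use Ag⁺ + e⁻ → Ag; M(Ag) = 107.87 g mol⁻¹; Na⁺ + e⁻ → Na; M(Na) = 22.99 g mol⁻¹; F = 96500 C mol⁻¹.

n(Ag) = 41.6 / 107.87 = 0.3856 mol.
Since Ag⁺ + e⁻ → Ag, n(e⁻) passed = 1 × 0.3856 = 0.3856 mol.
Cells in series carry the same charge, so the same 0.3856 mol of electrons passes through cell 2.
Na⁺ + e⁻ → Na, so n(Na) = 0.3856 / 1 = 0.3856 mol.
m(Na) = 0.3856 × 22.99 = 8.87 g.

8.87 g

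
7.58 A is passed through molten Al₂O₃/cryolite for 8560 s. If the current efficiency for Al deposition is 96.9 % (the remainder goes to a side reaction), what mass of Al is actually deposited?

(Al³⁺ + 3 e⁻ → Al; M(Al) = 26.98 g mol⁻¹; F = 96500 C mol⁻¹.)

Q = I·t = 7.580 × 8560.0 = 64880 C.
n(e⁻) = 64880/96500 = 0.6724 mol; theoretically n(Al) = 0.6724/3 = 0.2241 mol, m_theo = 6.047 g.
At 96.9 % efficiency, m_actual = 0.969 × 6.047 = 5.86 g.

5.86 g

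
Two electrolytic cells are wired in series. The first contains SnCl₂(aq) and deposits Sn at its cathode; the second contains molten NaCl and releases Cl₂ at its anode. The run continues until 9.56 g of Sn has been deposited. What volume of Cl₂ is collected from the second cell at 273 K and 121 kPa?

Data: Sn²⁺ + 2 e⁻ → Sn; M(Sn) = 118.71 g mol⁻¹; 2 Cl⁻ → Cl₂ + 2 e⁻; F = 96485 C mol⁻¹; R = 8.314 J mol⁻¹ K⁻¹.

n(Sn) = 9.56 / 118.71 = 0.08053 mol, so n(e⁻) = 2 × 0.08053 = 0.1611 mol.
The cells are in series, so the same 0.1611 mol of electrons passes through the second cell.
2 Cl⁻ → Cl₂ + 2 e⁻ — 2 mol e⁻ per mol Cl₂, so n(Cl₂) = 0.1611/2 = 0.08053 mol.
V = nRT/P = (0.08053 × 8.314 × 273) / (121 × 10³) = 0.00151 m³ = 1.51 L.

1.51 L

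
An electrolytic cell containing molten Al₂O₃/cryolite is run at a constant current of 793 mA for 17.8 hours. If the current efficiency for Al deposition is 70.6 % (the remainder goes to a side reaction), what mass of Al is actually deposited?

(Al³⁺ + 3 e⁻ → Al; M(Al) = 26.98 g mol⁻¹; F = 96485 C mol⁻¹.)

3.34 g

Q = I·t = 0.7930 × 64080 = 50820 C.
n(e⁻) = 50820/96485 = 0.5267 mol; theoretically n(Al) = 0.5267/3 = 0.1756 mol, m_theo = 4.736 g.
At 70.6 % efficiency, m_actual = 0.706 × 4.736 = 3.34 g.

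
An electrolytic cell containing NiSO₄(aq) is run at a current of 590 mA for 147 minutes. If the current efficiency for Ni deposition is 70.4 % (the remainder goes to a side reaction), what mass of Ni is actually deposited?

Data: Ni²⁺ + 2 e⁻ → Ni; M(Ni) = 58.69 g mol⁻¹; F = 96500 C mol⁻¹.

1.11 g

Q = I·t = 0.5900 × 8820.0 = 5204 C.
n(e⁻) = 5204/96500 = 0.05393 mol; theoretically n(Ni) = 0.05393/2 = 0.02696 mol, m_theo = 1.582 g.
At 70.4 % efficiency, m_actual = 0.704 × 1.582 = 1.11 g.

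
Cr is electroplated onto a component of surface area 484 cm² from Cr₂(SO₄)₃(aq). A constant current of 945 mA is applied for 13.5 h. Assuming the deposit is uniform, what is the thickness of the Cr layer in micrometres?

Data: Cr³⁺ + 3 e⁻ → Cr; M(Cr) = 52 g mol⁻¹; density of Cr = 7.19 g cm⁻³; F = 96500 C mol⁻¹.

23.7 μm

Q = I·t = 0.9450 × 48600 = 45930 C; n(e⁻) = 0.4759 mol.
n(Cr) = n(e⁻)/3 = 0.1586 mol, so m = 0.1586 × 52 = 8.249 g.
Volume = m/ρ = 8.249 / 7.19 = 1.147 cm³.
Thickness = V/A = 1.147 / 484 = 0.00237 cm = 23.7 μm.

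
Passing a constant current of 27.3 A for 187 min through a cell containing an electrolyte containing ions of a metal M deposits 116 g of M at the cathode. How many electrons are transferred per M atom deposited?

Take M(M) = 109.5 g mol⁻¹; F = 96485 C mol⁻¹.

3

Q = I·t = 27.30 A × 11220 s = 306300 C, so n(e⁻) = 306300/96485 = 3.175 mol.
n(M) deposited = 116 / 109.5 = 1.059 mol.
Electrons per atom = n(e⁻)/n(M) = 3.175 / 1.059 = 3.00 ≈ 3, so the ion is M³⁺.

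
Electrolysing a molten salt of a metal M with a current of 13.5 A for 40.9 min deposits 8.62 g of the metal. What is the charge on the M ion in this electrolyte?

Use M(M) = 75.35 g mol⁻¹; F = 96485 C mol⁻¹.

+3

Q = I·t = 13.50 A × 2454.0 s = 33130 C, so n(e⁻) = 33130/96485 = 0.3434 mol.
n(M) deposited = 8.62 / 75.35 = 0.1144 mol.
Electrons per atom = n(e⁻)/n(M) = 0.3434 / 0.1144 = 3.00 ≈ 3, so the ion is M³⁺.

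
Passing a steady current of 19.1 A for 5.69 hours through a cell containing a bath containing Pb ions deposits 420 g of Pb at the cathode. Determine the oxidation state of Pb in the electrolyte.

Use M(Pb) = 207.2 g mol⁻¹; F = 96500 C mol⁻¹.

+2

Q = I·t = 19.10 A × 20484 s = 391200 C, so n(e⁻) = 391200/96500 = 4.054 mol.
n(Pb) deposited = 420 / 207.2 = 2.027 mol.
Electrons per atom = n(e⁻)/n(Pb) = 4.054 / 2.027 = 2.00 ≈ 2, so the ion is Pb²⁺.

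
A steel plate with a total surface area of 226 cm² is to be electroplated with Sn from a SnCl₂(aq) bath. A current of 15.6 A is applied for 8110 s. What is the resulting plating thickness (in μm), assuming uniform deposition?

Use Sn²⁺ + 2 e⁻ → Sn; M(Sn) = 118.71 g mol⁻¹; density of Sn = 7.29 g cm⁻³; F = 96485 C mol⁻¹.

Q = I·t = 15.60 × 8110.0 = 126500 C; n(e⁻) = 1.311 mol.
n(Sn) = n(e⁻)/2 = 0.6556 mol, so m = 0.6556 × 118.71 = 77.83 g.
Volume = m/ρ = 77.83 / 7.29 = 10.68 cm³.
Thickness = V/A = 10.68 / 226 = 0.0472 cm = 472 μm.

472 μm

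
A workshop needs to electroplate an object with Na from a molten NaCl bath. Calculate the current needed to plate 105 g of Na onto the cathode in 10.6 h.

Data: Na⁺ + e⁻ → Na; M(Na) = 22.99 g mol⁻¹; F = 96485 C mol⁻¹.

n(Na) = 105 / 22.99 = 4.567 mol.
n(e⁻) = 1 × 4.567 = 4.567 mol.
Q = n(e⁻)·F = 4.567 × 96485 = 440700 C.
I = Q/t = 440700 / 38160 s = 11.5 A.

11.5 A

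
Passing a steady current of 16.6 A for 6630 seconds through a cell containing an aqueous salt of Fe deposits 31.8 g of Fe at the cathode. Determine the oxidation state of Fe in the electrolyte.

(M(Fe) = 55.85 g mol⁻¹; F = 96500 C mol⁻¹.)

Q = I·t = 16.60 A × 6630.0 s = 110100 C, so n(e⁻) = 110100/96500 = 1.140 mol.
n(Fe) deposited = 31.8 / 55.85 = 0.5694 mol.
Electrons per atom = n(e⁻)/n(Fe) = 1.140 / 0.5694 = 2.00 ≈ 2, so the ion is Fe²⁺.

+2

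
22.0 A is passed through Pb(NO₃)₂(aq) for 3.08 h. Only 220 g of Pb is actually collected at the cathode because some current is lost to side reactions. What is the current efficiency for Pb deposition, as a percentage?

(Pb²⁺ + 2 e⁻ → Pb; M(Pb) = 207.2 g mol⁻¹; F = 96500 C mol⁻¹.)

Q = I·t = 22.00 × 11088 = 243900 C; n(e⁻) = 243900/96500 = 2.528 mol.
Theoretical n(Pb) = n(e⁻)/2 = 1.264 mol, i.e. m_theo = 1.264 × 207.2 = 261.9 g.
Efficiency = m_actual / m_theo = 220 / 261.9 = 84.0 %.

84.0 %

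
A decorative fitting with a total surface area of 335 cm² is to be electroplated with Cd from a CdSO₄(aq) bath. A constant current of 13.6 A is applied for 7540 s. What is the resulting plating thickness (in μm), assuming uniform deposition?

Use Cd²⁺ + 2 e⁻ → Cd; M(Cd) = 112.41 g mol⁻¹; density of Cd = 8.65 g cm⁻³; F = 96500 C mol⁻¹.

Q = I·t = 13.60 × 7540.0 = 102500 C; n(e⁻) = 1.063 mol.
n(Cd) = n(e⁻)/2 = 0.5313 mol, so m = 0.5313 × 112.41 = 59.73 g.
Volume = m/ρ = 59.73 / 8.65 = 6.905 cm³.
Thickness = V/A = 6.905 / 335 = 0.0206 cm = 206 μm.

206 μm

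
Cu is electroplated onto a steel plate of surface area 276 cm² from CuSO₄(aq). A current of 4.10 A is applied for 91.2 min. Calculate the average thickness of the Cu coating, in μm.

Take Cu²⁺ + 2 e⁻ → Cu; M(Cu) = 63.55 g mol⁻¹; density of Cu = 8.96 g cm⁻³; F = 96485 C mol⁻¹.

29.9 μm

Q = I·t = 4.100 × 5472.0 = 22440 C; n(e⁻) = 0.2325 mol.
n(Cu) = n(e⁻)/2 = 0.1163 mol, so m = 0.1163 × 63.55 = 7.388 g.
Volume = m/ρ = 7.388 / 8.96 = 0.8246 cm³.
Thickness = V/A = 0.8246 / 276 = 0.00299 cm = 29.9 μm.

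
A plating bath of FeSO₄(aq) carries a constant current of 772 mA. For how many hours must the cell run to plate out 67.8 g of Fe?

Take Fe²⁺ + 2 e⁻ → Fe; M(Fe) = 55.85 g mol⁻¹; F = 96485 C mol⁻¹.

n(Fe) = m/M = 67.8 / 55.85 = 1.214 mol.
Each Fe atom requires 2 electrons, so n(e⁻) = 2 × 1.214 = 2.428 mol.
Q = n(e⁻)·F = 2.428 × 96485 = 234300 C.
t = Q/I = 234300 / 0.7720 A = 303400 s = 84.3 h.

84.3 h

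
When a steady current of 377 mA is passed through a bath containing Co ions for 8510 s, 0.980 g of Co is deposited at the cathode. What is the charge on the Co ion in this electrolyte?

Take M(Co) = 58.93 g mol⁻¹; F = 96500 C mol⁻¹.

+2

Q = I·t = 0.3770 A × 8510.0 s = 3208 C, so n(e⁻) = 3208/96500 = 0.03325 mol.
n(Co) deposited = 0.980 / 58.93 = 0.01663 mol.
Electrons per atom = n(e⁻)/n(Co) = 0.03325 / 0.01663 = 2.00 ≈ 2, so the ion is Co²⁺.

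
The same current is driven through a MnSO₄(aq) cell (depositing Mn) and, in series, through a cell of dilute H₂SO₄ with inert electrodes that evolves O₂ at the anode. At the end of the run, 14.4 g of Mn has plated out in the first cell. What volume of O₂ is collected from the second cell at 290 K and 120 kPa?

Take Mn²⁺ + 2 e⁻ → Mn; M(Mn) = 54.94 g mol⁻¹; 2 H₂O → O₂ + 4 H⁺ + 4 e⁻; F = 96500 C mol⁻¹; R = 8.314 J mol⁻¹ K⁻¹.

2.63 L

n(Mn) = 14.4 / 54.94 = 0.2621 mol, so n(e⁻) = 2 × 0.2621 = 0.5242 mol.
The cells are in series, so the same 0.5242 mol of electrons passes through the second cell.
2 H₂O → O₂ + 4 H⁺ + 4 e⁻ — 4 mol e⁻ per mol O₂, so n(O₂) = 0.5242/4 = 0.1311 mol.
V = nRT/P = (0.1311 × 8.314 × 290) / (120 × 10³) = 0.00263 m³ = 2.63 L.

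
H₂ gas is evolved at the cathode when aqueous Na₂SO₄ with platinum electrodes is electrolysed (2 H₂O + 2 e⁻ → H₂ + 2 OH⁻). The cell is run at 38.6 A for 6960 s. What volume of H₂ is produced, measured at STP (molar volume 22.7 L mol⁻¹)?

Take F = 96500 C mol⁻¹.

31.6 L

Q = I·t = 38.60 A × 6960.0 s = 268700 C.
n(e⁻) = Q/F = 268700 / 96500 = 2.784 mol.
2 electrons are transferred per H₂ molecule, so n(H₂) = 2.784 / 2 = 1.392 mol.
V = n × V_m = 1.392 × 22.7 = 31.6 L.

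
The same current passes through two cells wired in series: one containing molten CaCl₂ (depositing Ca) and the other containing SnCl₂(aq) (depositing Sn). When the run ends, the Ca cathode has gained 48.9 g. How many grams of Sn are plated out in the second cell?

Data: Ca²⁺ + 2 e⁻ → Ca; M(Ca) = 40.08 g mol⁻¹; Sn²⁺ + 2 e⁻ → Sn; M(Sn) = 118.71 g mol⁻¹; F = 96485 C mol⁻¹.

145 g

n(Ca) = 48.9 / 40.08 = 1.220 mol.
Since Ca²⁺ + 2 e⁻ → Ca, n(e⁻) passed = 2 × 1.220 = 2.440 mol.
Cells in series carry the same charge, so the same 2.440 mol of electrons passes through cell 2.
Sn²⁺ + 2 e⁻ → Sn, so n(Sn) = 2.440 / 2 = 1.220 mol.
m(Sn) = 1.220 × 118.71 = 145 g.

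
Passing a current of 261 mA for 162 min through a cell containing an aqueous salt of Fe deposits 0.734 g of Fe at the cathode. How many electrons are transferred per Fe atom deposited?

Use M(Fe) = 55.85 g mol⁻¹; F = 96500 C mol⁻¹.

2

Q = I·t = 0.2610 A × 9720.0 s = 2537 C, so n(e⁻) = 2537/96500 = 0.02629 mol.
n(Fe) deposited = 0.734 / 55.85 = 0.01314 mol.
Electrons per atom = n(e⁻)/n(Fe) = 0.02629 / 0.01314 = 2.00 ≈ 2, so the ion is Fe²⁺.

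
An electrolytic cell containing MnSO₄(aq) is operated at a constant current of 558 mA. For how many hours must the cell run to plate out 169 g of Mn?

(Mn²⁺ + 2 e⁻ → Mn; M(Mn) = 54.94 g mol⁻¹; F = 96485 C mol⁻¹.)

n(Mn) = m/M = 169 / 54.94 = 3.076 mol.
Each Mn atom requires 2 electrons, so n(e⁻) = 2 × 3.076 = 6.152 mol.
Q = n(e⁻)·F = 6.152 × 96485 = 593600 C.
t = Q/I = 593600 / 0.5580 A = 1064000 s = 295 h.

295 h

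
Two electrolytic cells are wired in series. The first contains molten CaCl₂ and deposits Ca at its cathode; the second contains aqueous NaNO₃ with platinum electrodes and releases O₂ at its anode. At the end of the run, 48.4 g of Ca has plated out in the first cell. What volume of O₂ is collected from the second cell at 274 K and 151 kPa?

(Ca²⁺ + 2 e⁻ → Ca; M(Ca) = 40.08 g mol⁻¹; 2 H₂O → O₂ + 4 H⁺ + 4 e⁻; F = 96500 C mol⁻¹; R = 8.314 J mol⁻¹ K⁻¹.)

9.11 L

n(Ca) = 48.4 / 40.08 = 1.208 mol, so n(e⁻) = 2 × 1.208 = 2.415 mol.
The cells are in series, so the same 2.415 mol of electrons passes through the second cell.
2 H₂O → O₂ + 4 H⁺ + 4 e⁻ — 4 mol e⁻ per mol O₂, so n(O₂) = 2.415/4 = 0.6038 mol.
V = nRT/P = (0.6038 × 8.314 × 274) / (151 × 10³) = 0.00911 m³ = 9.11 L.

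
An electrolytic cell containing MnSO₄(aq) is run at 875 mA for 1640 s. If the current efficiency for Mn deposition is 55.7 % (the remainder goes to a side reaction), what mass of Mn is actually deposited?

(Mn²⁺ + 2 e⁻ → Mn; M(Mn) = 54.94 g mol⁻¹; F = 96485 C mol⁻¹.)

0.228 g

Q = I·t = 0.8750 × 1640.0 = 1435 C.
n(e⁻) = 1435/96485 = 0.01487 mol; theoretically n(Mn) = 0.01487/2 = 0.007436 mol, m_theo = 0.4086 g.
At 55.7 % efficiency, m_actual = 0.557 × 0.4086 = 0.228 g.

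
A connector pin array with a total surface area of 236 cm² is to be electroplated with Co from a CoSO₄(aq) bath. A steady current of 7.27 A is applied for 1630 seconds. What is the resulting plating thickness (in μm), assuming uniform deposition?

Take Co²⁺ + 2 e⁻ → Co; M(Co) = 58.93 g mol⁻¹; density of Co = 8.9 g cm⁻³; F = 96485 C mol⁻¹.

Q = I·t = 7.270 × 1630.0 = 11850 C; n(e⁻) = 0.1228 mol.
n(Co) = n(e⁻)/2 = 0.06141 mol, so m = 0.06141 × 58.93 = 3.619 g.
Volume = m/ρ = 3.619 / 8.9 = 0.4066 cm³.
Thickness = V/A = 0.4066 / 236 = 0.00172 cm = 17.2 μm.

17.2 μm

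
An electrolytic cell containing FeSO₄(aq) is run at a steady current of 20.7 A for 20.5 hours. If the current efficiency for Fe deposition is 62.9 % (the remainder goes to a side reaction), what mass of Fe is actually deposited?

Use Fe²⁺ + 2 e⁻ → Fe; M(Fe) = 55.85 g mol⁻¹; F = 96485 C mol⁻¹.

Q = I·t = 20.70 × 73800 = 1528000 C.
n(e⁻) = 1528000/96485 = 15.83 mol; theoretically n(Fe) = 15.83/2 = 7.917 mol, m_theo = 442.1 g.
At 62.9 % efficiency, m_actual = 0.629 × 442.1 = 278 g.

278 g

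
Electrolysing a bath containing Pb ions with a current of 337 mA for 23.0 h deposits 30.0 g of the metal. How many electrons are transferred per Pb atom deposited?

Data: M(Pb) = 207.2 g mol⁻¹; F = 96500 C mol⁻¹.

2

Q = I·t = 0.3370 A × 82800 s = 27900 C, so n(e⁻) = 27900/96500 = 0.2892 mol.
n(Pb) deposited = 30.0 / 207.2 = 0.1448 mol.
Electrons per atom = n(e⁻)/n(Pb) = 0.2892 / 0.1448 = 2.00 ≈ 2, so the ion is Pb²⁺.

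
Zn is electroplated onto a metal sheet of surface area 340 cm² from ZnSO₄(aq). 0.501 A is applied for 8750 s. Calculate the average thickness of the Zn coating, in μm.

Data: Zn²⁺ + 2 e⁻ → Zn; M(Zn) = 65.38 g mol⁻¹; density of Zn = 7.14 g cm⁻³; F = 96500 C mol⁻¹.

Q = I·t = 0.5010 × 8750.0 = 4384 C; n(e⁻) = 0.04543 mol.
n(Zn) = n(e⁻)/2 = 0.02271 mol, so m = 0.02271 × 65.38 = 1.485 g.
Volume = m/ρ = 1.485 / 7.14 = 0.2080 cm³.
Thickness = V/A = 0.2080 / 340 = 6.12 × 10⁻⁴ cm = 6.12 μm.

6.12 μm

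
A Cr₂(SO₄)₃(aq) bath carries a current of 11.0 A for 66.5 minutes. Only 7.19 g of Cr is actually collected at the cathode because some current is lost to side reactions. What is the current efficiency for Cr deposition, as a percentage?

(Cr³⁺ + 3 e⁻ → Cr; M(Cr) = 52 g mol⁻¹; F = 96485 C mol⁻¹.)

91.2 %

Q = I·t = 11.00 × 3990.0 = 43890 C; n(e⁻) = 43890/96485 = 0.4549 mol.
Theoretical n(Cr) = n(e⁻)/3 = 0.1516 mol, i.e. m_theo = 0.1516 × 52 = 7.885 g.
Efficiency = m_actual / m_theo = 7.19 / 7.885 = 91.2 %.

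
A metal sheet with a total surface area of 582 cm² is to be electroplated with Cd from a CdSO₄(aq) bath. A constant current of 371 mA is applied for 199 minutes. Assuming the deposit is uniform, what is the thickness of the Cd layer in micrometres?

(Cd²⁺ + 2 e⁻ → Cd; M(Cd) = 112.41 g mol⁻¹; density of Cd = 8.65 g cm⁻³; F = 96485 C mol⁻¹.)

Q = I·t = 0.3710 × 11940 = 4430 C; n(e⁻) = 0.04591 mol.
n(Cd) = n(e⁻)/2 = 0.02296 mol, so m = 0.02296 × 112.41 = 2.580 g.
Volume = m/ρ = 2.580 / 8.65 = 0.2983 cm³.
Thickness = V/A = 0.2983 / 582 = 5.13 × 10⁻⁴ cm = 5.13 μm.

5.13 μm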